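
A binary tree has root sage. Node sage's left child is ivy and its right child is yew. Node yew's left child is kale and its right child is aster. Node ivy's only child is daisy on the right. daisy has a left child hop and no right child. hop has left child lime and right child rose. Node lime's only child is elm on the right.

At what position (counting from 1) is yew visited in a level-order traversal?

Level-order visits nodes level by level from the root, left to right within each level.
Level 0: sage
Level 1: ivy, yew
Level 2: daisy, kale, aster
Level 3: hop
Level 4: lime, rose
Level 5: elm
Full level-order sequence: sage, ivy, yew, daisy, kale, aster, hop, lime, rose, elm.

3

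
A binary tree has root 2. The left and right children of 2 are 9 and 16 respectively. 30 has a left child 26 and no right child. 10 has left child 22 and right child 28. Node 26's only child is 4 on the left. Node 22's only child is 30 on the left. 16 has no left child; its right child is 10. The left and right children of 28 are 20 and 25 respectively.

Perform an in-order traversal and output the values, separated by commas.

9, 2, 16, 4, 26, 30, 22, 10, 20, 28, 25

In-order visits the left subtree, then the node, then the right subtree.
At 2: go left to 9.
  9 is a leaf — visit 9.
Visit 2.
At 2: go right to 16.
  At 16: no left child.
  Visit 16.
  At 16: go right to 10.
    At 10: go left to 22.
      At 22: go left to 30.
        At 30: go left to 26.
          At 26: go left to 4.
            4 is a leaf — visit 4.
          Visit 26.
          At 26: no right child.
        Visit 30.
        At 30: no right child.
      Visit 22.
      At 22: no right child.
    Visit 10.
    At 10: go right to 28.
      At 28: go left to 20.
        20 is a leaf — visit 20.
      Visit 28.
      At 28: go right to 25.
        25 is a leaf — visit 25.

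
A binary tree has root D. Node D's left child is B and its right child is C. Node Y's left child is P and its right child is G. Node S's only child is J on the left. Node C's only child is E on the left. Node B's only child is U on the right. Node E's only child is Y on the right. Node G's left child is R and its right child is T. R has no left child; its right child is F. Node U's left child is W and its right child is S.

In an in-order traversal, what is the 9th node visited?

In-order visits the left subtree, then the node, then the right subtree.
At D: go left to B.
  At B: no left child.
  Visit B.
  At B: go right to U.
    At U: go left to W.
      W is a leaf — visit W.
    Visit U.
    At U: go right to S.
      At S: go left to J.
        J is a leaf — visit J.
      Visit S.
      At S: no right child.
Visit D.
At D: go right to C.
  At C: go left to E.
    At E: no left child.
    Visit E.
    At E: go right to Y.
      At Y: go left to P.
        P is a leaf — visit P.
      Visit Y.
      At Y: go right to G.
        At G: go left to R.
          At R: no left child.
          Visit R.
          At R: go right to F.
            F is a leaf — visit F.
        Visit G.
        At G: go right to T.
          T is a leaf — visit T.
  Visit C.
  At C: no right child.
Full in-order sequence: B, W, U, J, S, D, E, P, Y, R, F, G, T, C.

Y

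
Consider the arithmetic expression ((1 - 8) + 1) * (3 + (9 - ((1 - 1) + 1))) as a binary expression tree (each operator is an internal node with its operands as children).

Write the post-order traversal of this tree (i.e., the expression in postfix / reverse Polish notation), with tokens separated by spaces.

Post-order on an expression tree gives postfix notation: for each operator, emit left operand, right operand, then the operator.

1 8 - 1 + 3 9 1 1 - 1 + - + *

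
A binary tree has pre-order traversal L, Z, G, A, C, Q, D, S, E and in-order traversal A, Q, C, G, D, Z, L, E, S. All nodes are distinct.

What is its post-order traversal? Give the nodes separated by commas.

Q, C, A, D, G, Z, E, S, L

The first element of pre-order is the root; it splits in-order into left and right subtrees.
Root L: left subtree has 6 nodes {A, Q, C, G, D, Z}, right has 2 {E, S}.
  Root Z: left subtree has 5 nodes {A, Q, C, G, D}, right has 0 { }.
    Root G: left subtree has 3 nodes {A, Q, C}, right has 1 {D}.
      Root A: left subtree has 0 nodes { }, right has 2 {Q, C}.
        Root C: left subtree has 1 node {Q}, right has 0 { }.
  Root S: left subtree has 1 node {E}, right has 0 { }.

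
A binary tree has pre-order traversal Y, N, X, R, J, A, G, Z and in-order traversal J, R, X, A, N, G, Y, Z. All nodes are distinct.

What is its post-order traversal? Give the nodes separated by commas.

J, R, A, X, G, N, Z, Y

The first element of pre-order is the root; it splits in-order into left and right subtrees.
Root Y: left subtree has 6 nodes {J, R, X, A, N, G}, right has 1 {Z}.
  Root N: left subtree has 4 nodes {J, R, X, A}, right has 1 {G}.
    Root X: left subtree has 2 nodes {J, R}, right has 1 {A}.
      Root R: left subtree has 1 node {J}, right has 0 { }.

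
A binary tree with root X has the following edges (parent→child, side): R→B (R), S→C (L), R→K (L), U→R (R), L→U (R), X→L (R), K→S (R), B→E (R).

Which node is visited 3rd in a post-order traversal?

Post-order visits the left subtree, then the right subtree, then the node.
At X: no left child.
At X: go right to L.
  At L: no left child.
  At L: go right to U.
    At U: no left child.
    At U: go right to R.
      At R: go left to K.
        At K: no left child.
        At K: go right to S.
          At S: go left to C.
            C is a leaf — visit C.
          At S: no right child.
          Visit S.
        Visit K.
      At R: go right to B.
        At B: no left child.
        At B: go right to E.
          E is a leaf — visit E.
        Visit B.
      Visit R.
    Visit U.
  Visit L.
Visit X.
Full post-order sequence: C, S, K, E, B, R, U, L, X.

K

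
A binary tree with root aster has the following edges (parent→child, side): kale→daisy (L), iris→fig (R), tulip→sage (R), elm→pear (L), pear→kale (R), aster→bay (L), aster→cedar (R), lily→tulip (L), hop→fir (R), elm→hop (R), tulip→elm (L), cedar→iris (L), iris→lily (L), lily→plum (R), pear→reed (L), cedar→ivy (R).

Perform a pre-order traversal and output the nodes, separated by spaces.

aster bay cedar iris lily tulip elm pear reed kale daisy hop fir sage plum fig ivy

Pre-order visits the node, then its left subtree, then its right subtree.
Visit aster.
At aster: go left to bay.
  bay is a leaf — visit bay.
At aster: go right to cedar.
  Visit cedar.
  At cedar: go left to iris.
    Visit iris.
    At iris: go left to lily.
      Visit lily.
      At lily: go left to tulip.
        Visit tulip.
        At tulip: go left to elm.
          Visit elm.
          At elm: go left to pear.
            Visit pear.
            At pear: go left to reed.
              reed is a leaf — visit reed.
            At pear: go right to kale.
              Visit kale.
              At kale: go left to daisy.
                daisy is a leaf — visit daisy.
              At kale: no right child.
          At elm: go right to hop.
            Visit hop.
            At hop: no left child.
            At hop: go right to fir.
              fir is a leaf — visit fir.
        At tulip: go right to sage.
          sage is a leaf — visit sage.
      At lily: go right to plum.
        plum is a leaf — visit plum.
    At iris: go right to fig.
      fig is a leaf — visit fig.
  At cedar: go right to ivy.
    ivy is a leaf — visit ivy.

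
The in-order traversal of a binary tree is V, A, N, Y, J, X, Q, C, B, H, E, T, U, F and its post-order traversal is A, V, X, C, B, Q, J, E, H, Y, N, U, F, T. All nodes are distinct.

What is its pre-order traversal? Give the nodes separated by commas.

T, N, V, A, Y, H, J, Q, X, B, C, E, F, U

The last element of post-order is the root; it splits in-order into left and right subtrees.
Root T: left subtree has 11 nodes {V, A, N, Y, J, X, Q, C, B, H, E}, right has 2 {U, F}.
  Root N: left subtree has 2 nodes {V, A}, right has 8 {Y, J, X, Q, C, B, H, E}.
    Root V: left subtree has 0 nodes { }, right has 1 {A}.
    Root Y: left subtree has 0 nodes { }, right has 7 {J, X, Q, C, B, H, E}.
      Root H: left subtree has 5 nodes {J, X, Q, C, B}, right has 1 {E}.
        Root J: left subtree has 0 nodes { }, right has 4 {X, Q, C, B}.
          Root Q: left subtree has 1 node {X}, right has 2 {C, B}.
            Root B: left subtree has 1 node {C}, right has 0 { }.
  Root F: left subtree has 1 node {U}, right has 0 { }.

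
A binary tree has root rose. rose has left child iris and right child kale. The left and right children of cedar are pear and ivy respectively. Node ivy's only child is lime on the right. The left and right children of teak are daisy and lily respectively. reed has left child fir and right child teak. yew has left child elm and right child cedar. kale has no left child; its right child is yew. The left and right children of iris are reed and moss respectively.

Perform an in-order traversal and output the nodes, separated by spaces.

In-order visits the left subtree, then the node, then the right subtree.
At rose: go left to iris.
  At iris: go left to reed.
    At reed: go left to fir.
      fir is a leaf — visit fir.
    Visit reed.
    At reed: go right to teak.
      At teak: go left to daisy.
        daisy is a leaf — visit daisy.
      Visit teak.
      At teak: go right to lily.
        lily is a leaf — visit lily.
  Visit iris.
  At iris: go right to moss.
    moss is a leaf — visit moss.
Visit rose.
At rose: go right to kale.
  At kale: no left child.
  Visit kale.
  At kale: go right to yew.
    At yew: go left to elm.
      elm is a leaf — visit elm.
    Visit yew.
    At yew: go right to cedar.
      At cedar: go left to pear.
        pear is a leaf — visit pear.
      Visit cedar.
      At cedar: go right to ivy.
        At ivy: no left child.
        Visit ivy.
        At ivy: go right to lime.
          lime is a leaf — visit lime.

fir reed daisy teak lily iris moss rose kale elm yew pear cedar ivy lime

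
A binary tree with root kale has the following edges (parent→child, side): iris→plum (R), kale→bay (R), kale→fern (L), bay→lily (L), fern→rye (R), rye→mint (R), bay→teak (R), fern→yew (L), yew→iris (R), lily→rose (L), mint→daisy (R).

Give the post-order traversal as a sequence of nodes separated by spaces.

plum iris yew daisy mint rye fern rose lily teak bay kale

Post-order visits the left subtree, then the right subtree, then the node.
At kale: go left to fern.
  At fern: go left to yew.
    At yew: no left child.
    At yew: go right to iris.
      At iris: no left child.
      At iris: go right to plum.
        plum is a leaf — visit plum.
      Visit iris.
    Visit yew.
  At fern: go right to rye.
    At rye: no left child.
    At rye: go right to mint.
      At mint: no left child.
      At mint: go right to daisy.
        daisy is a leaf — visit daisy.
      Visit mint.
    Visit rye.
  Visit fern.
At kale: go right to bay.
  At bay: go left to lily.
    At lily: go left to rose.
      rose is a leaf — visit rose.
    At lily: no right child.
    Visit lily.
  At bay: go right to teak.
    teak is a leaf — visit teak.
  Visit bay.
Visit kale.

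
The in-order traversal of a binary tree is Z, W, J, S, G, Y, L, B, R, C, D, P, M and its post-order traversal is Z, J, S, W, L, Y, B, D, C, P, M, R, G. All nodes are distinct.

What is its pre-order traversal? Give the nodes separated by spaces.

G W Z S J R B Y L M P C D

The last element of post-order is the root; it splits in-order into left and right subtrees.
Root G: left subtree has 4 nodes {Z, W, J, S}, right has 8 {Y, L, B, R, C, D, P, M}.
  Root W: left subtree has 1 node {Z}, right has 2 {J, S}.
    Root S: left subtree has 1 node {J}, right has 0 { }.
  Root R: left subtree has 3 nodes {Y, L, B}, right has 4 {C, D, P, M}.
    Root B: left subtree has 2 nodes {Y, L}, right has 0 { }.
      Root Y: left subtree has 0 nodes { }, right has 1 {L}.
    Root M: left subtree has 3 nodes {C, D, P}, right has 0 { }.
      Root P: left subtree has 2 nodes {C, D}, right has 0 { }.
        Root C: left subtree has 0 nodes { }, right has 1 {D}.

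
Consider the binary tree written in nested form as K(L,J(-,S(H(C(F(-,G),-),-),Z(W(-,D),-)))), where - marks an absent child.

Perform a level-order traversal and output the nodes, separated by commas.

K, L, J, S, H, Z, C, W, F, D, G

Level-order visits nodes level by level from the root, left to right within each level.
Level 0: K
Level 1: L, J
Level 2: S
Level 3: H, Z
Level 4: C, W
Level 5: F, D
Level 6: G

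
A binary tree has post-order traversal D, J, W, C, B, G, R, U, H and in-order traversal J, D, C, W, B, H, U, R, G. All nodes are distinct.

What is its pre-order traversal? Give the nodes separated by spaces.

The last element of post-order is the root; it splits in-order into left and right subtrees.
Root H: left subtree has 5 nodes {J, D, C, W, B}, right has 3 {U, R, G}.
  Root B: left subtree has 4 nodes {J, D, C, W}, right has 0 { }.
    Root C: left subtree has 2 nodes {J, D}, right has 1 {W}.
      Root J: left subtree has 0 nodes { }, right has 1 {D}.
  Root U: left subtree has 0 nodes { }, right has 2 {R, G}.
    Root R: left subtree has 0 nodes { }, right has 1 {G}.

H B C J D W U R G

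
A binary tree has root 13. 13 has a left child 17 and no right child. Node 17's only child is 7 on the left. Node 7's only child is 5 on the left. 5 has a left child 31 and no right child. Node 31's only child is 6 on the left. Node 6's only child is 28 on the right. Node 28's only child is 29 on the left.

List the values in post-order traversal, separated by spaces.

29 28 6 31 5 7 17 13

Post-order visits the left subtree, then the right subtree, then the node.
At 13: go left to 17.
  At 17: go left to 7.
    At 7: go left to 5.
      At 5: go left to 31.
        At 31: go left to 6.
          At 6: no left child.
          At 6: go right to 28.
            At 28: go left to 29.
              29 is a leaf — visit 29.
            At 28: no right child.
            Visit 28.
          Visit 6.
        At 31: no right child.
        Visit 31.
      At 5: no right child.
      Visit 5.
    At 7: no right child.
    Visit 7.
  At 17: no right child.
  Visit 17.
At 13: no right child.
Visit 13.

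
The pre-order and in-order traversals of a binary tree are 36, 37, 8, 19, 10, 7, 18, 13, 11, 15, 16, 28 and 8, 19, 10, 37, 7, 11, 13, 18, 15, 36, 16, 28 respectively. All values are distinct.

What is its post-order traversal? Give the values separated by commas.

The first element of pre-order is the root; it splits in-order into left and right subtrees.
Root 36: left subtree has 9 nodes {8, 19, 10, 37, 7, 11, 13, 18, 15}, right has 2 {16, 28}.
  Root 37: left subtree has 3 nodes {8, 19, 10}, right has 5 {7, 11, 13, 18, 15}.
    Root 8: left subtree has 0 nodes { }, right has 2 {19, 10}.
      Root 19: left subtree has 0 nodes { }, right has 1 {10}.
    Root 7: left subtree has 0 nodes { }, right has 4 {11, 13, 18, 15}.
      Root 18: left subtree has 2 nodes {11, 13}, right has 1 {15}.
        Root 13: left subtree has 1 node {11}, right has 0 { }.
  Root 16: left subtree has 0 nodes { }, right has 1 {28}.

10, 19, 8, 11, 13, 15, 18, 7, 37, 28, 16, 36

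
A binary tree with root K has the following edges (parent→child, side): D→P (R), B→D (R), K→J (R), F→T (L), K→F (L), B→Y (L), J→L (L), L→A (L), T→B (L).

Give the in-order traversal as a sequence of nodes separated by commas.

Y, B, D, P, T, F, K, A, L, J

In-order visits the left subtree, then the node, then the right subtree.
At K: go left to F.
  At F: go left to T.
    At T: go left to B.
      At B: go left to Y.
        Y is a leaf — visit Y.
      Visit B.
      At B: go right to D.
        At D: no left child.
        Visit D.
        At D: go right to P.
          P is a leaf — visit P.
    Visit T.
    At T: no right child.
  Visit F.
  At F: no right child.
Visit K.
At K: go right to J.
  At J: go left to L.
    At L: go left to A.
      A is a leaf — visit A.
    Visit L.
    At L: no right child.
  Visit J.
  At J: no right child.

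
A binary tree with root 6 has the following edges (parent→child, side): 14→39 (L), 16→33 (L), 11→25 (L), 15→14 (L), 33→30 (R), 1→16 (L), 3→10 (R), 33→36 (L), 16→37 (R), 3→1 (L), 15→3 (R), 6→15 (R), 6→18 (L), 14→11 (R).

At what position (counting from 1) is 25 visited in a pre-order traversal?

Pre-order visits the node, then its left subtree, then its right subtree.
Visit 6.
At 6: go left to 18.
  18 is a leaf — visit 18.
At 6: go right to 15.
  Visit 15.
  At 15: go left to 14.
    Visit 14.
    At 14: go left to 39.
      39 is a leaf — visit 39.
    At 14: go right to 11.
      Visit 11.
      At 11: go left to 25.
        25 is a leaf — visit 25.
      At 11: no right child.
  At 15: go right to 3.
    Visit 3.
    At 3: go left to 1.
      Visit 1.
      At 1: go left to 16.
        Visit 16.
        At 16: go left to 33.
          Visit 33.
          At 33: go left to 36.
            36 is a leaf — visit 36.
          At 33: go right to 30.
            30 is a leaf — visit 30.
        At 16: go right to 37.
          37 is a leaf — visit 37.
      At 1: no right child.
    At 3: go right to 10.
      10 is a leaf — visit 10.
Full pre-order sequence: 6, 18, 15, 14, 39, 11, 25, 3, 1, 16, 33, 36, 30, 37, 10.

7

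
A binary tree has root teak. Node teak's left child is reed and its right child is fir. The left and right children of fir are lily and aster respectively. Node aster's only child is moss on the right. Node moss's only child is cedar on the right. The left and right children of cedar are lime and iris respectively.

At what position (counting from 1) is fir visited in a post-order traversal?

8

Post-order visits the left subtree, then the right subtree, then the node.
At teak: go left to reed.
  reed is a leaf — visit reed.
At teak: go right to fir.
  At fir: go left to lily.
    lily is a leaf — visit lily.
  At fir: go right to aster.
    At aster: no left child.
    At aster: go right to moss.
      At moss: no left child.
      At moss: go right to cedar.
        At cedar: go left to lime.
          lime is a leaf — visit lime.
        At cedar: go right to iris.
          iris is a leaf — visit iris.
        Visit cedar.
      Visit moss.
    Visit aster.
  Visit fir.
Visit teak.
Full post-order sequence: reed, lily, lime, iris, cedar, moss, aster, fir, teak.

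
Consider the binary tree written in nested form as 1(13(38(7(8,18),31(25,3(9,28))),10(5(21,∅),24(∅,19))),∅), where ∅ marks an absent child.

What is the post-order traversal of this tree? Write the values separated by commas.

8, 18, 7, 25, 9, 28, 3, 31, 38, 21, 5, 19, 24, 10, 13, 1

Post-order visits the left subtree, then the right subtree, then the node.
At 1: go left to 13.
  At 13: go left to 38.
    At 38: go left to 7.
      At 7: go left to 8.
        8 is a leaf — visit 8.
      At 7: go right to 18.
        18 is a leaf — visit 18.
      Visit 7.
    At 38: go right to 31.
      At 31: go left to 25.
        25 is a leaf — visit 25.
      At 31: go right to 3.
        At 3: go left to 9.
          9 is a leaf — visit 9.
        At 3: go right to 28.
          28 is a leaf — visit 28.
        Visit 3.
      Visit 31.
    Visit 38.
  At 13: go right to 10.
    At 10: go left to 5.
      At 5: go left to 21.
        21 is a leaf — visit 21.
      At 5: no right child.
      Visit 5.
    At 10: go right to 24.
      At 24: no left child.
      At 24: go right to 19.
        19 is a leaf — visit 19.
      Visit 24.
    Visit 10.
  Visit 13.
At 1: no right child.
Visit 1.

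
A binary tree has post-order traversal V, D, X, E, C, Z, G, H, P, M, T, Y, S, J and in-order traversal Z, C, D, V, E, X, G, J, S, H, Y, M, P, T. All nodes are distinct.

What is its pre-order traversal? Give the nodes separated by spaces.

The last element of post-order is the root; it splits in-order into left and right subtrees.
Root J: left subtree has 7 nodes {Z, C, D, V, E, X, G}, right has 6 {S, H, Y, M, P, T}.
  Root G: left subtree has 6 nodes {Z, C, D, V, E, X}, right has 0 { }.
    Root Z: left subtree has 0 nodes { }, right has 5 {C, D, V, E, X}.
      Root C: left subtree has 0 nodes { }, right has 4 {D, V, E, X}.
        Root E: left subtree has 2 nodes {D, V}, right has 1 {X}.
          Root D: left subtree has 0 nodes { }, right has 1 {V}.
  Root S: left subtree has 0 nodes { }, right has 5 {H, Y, M, P, T}.
    Root Y: left subtree has 1 node {H}, right has 3 {M, P, T}.
      Root T: left subtree has 2 nodes {M, P}, right has 0 { }.
        Root M: left subtree has 0 nodes { }, right has 1 {P}.

J G Z C E D V X S Y H T M P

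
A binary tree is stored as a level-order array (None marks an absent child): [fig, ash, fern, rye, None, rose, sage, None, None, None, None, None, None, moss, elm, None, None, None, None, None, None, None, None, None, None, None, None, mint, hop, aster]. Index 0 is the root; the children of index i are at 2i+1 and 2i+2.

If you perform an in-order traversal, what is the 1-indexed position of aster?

10

In-order visits the left subtree, then the node, then the right subtree.
At fig: go left to ash.
  At ash: go left to rye.
    rye is a leaf — visit rye.
  Visit ash.
  At ash: no right child.
Visit fig.
At fig: go right to fern.
  At fern: go left to rose.
    rose is a leaf — visit rose.
  Visit fern.
  At fern: go right to sage.
    At sage: go left to moss.
      At moss: go left to mint.
        mint is a leaf — visit mint.
      Visit moss.
      At moss: go right to hop.
        hop is a leaf — visit hop.
    Visit sage.
    At sage: go right to elm.
      At elm: go left to aster.
        aster is a leaf — visit aster.
      Visit elm.
      At elm: no right child.
Full in-order sequence: rye, ash, fig, rose, fern, mint, moss, hop, sage, aster, elm.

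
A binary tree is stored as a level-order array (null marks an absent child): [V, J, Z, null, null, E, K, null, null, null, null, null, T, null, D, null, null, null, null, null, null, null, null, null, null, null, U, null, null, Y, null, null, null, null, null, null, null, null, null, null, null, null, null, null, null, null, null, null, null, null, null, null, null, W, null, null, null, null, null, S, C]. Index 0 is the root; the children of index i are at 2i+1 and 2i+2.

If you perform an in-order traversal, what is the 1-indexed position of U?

6

In-order visits the left subtree, then the node, then the right subtree.
At V: go left to J.
  J is a leaf — visit J.
Visit V.
At V: go right to Z.
  At Z: go left to E.
    At E: no left child.
    Visit E.
    At E: go right to T.
      At T: no left child.
      Visit T.
      At T: go right to U.
        At U: go left to W.
          W is a leaf — visit W.
        Visit U.
        At U: no right child.
  Visit Z.
  At Z: go right to K.
    At K: no left child.
    Visit K.
    At K: go right to D.
      At D: go left to Y.
        At Y: go left to S.
          S is a leaf — visit S.
        Visit Y.
        At Y: go right to C.
          C is a leaf — visit C.
      Visit D.
      At D: no right child.
Full in-order sequence: J, V, E, T, W, U, Z, K, S, Y, C, D.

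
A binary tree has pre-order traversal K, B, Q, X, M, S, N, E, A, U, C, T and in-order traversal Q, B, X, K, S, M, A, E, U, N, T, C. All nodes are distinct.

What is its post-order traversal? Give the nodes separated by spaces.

Q X B S A U E T C N M K

The first element of pre-order is the root; it splits in-order into left and right subtrees.
Root K: left subtree has 3 nodes {Q, B, X}, right has 8 {S, M, A, E, U, N, T, C}.
  Root B: left subtree has 1 node {Q}, right has 1 {X}.
  Root M: left subtree has 1 node {S}, right has 6 {A, E, U, N, T, C}.
    Root N: left subtree has 3 nodes {A, E, U}, right has 2 {T, C}.
      Root E: left subtree has 1 node {A}, right has 1 {U}.
      Root C: left subtree has 1 node {T}, right has 0 { }.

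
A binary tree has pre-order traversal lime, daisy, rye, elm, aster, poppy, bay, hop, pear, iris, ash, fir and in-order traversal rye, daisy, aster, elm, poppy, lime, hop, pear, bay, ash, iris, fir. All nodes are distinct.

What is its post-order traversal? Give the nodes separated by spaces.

rye aster poppy elm daisy pear hop ash fir iris bay lime

The first element of pre-order is the root; it splits in-order into left and right subtrees.
Root lime: left subtree has 5 nodes {rye, daisy, aster, elm, poppy}, right has 6 {hop, pear, bay, ash, iris, fir}.
  Root daisy: left subtree has 1 node {rye}, right has 3 {aster, elm, poppy}.
    Root elm: left subtree has 1 node {aster}, right has 1 {poppy}.
  Root bay: left subtree has 2 nodes {hop, pear}, right has 3 {ash, iris, fir}.
    Root hop: left subtree has 0 nodes { }, right has 1 {pear}.
    Root iris: left subtree has 1 node {ash}, right has 1 {fir}.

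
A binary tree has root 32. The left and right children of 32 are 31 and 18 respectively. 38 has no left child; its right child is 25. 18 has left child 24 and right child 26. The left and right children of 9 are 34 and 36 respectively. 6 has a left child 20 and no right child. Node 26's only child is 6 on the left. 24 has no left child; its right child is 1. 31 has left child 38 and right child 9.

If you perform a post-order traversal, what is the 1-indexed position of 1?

7

Post-order visits the left subtree, then the right subtree, then the node.
At 32: go left to 31.
  At 31: go left to 38.
    At 38: no left child.
    At 38: go right to 25.
      25 is a leaf — visit 25.
    Visit 38.
  At 31: go right to 9.
    At 9: go left to 34.
      34 is a leaf — visit 34.
    At 9: go right to 36.
      36 is a leaf — visit 36.
    Visit 9.
  Visit 31.
At 32: go right to 18.
  At 18: go left to 24.
    At 24: no left child.
    At 24: go right to 1.
      1 is a leaf — visit 1.
    Visit 24.
  At 18: go right to 26.
    At 26: go left to 6.
      At 6: go left to 20.
        20 is a leaf — visit 20.
      At 6: no right child.
      Visit 6.
    At 26: no right child.
    Visit 26.
  Visit 18.
Visit 32.
Full post-order sequence: 25, 38, 34, 36, 9, 31, 1, 24, 20, 6, 26, 18, 32.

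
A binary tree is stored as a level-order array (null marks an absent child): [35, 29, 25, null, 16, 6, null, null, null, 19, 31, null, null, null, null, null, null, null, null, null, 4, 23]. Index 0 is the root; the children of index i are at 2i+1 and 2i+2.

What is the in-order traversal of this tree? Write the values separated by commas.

In-order visits the left subtree, then the node, then the right subtree.
At 35: go left to 29.
  At 29: no left child.
  Visit 29.
  At 29: go right to 16.
    At 16: go left to 19.
      At 19: no left child.
      Visit 19.
      At 19: go right to 4.
        4 is a leaf — visit 4.
    Visit 16.
    At 16: go right to 31.
      At 31: go left to 23.
        23 is a leaf — visit 23.
      Visit 31.
      At 31: no right child.
Visit 35.
At 35: go right to 25.
  At 25: go left to 6.
    6 is a leaf — visit 6.
  Visit 25.
  At 25: no right child.

29, 19, 4, 16, 23, 31, 35, 6, 25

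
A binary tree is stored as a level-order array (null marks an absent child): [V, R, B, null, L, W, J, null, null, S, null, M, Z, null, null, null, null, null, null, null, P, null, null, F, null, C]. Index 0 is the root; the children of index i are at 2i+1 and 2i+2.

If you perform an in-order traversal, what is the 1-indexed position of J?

12

In-order visits the left subtree, then the node, then the right subtree.
At V: go left to R.
  At R: no left child.
  Visit R.
  At R: go right to L.
    At L: go left to S.
      At S: no left child.
      Visit S.
      At S: go right to P.
        P is a leaf — visit P.
    Visit L.
    At L: no right child.
Visit V.
At V: go right to B.
  At B: go left to W.
    At W: go left to M.
      At M: go left to F.
        F is a leaf — visit F.
      Visit M.
      At M: no right child.
    Visit W.
    At W: go right to Z.
      At Z: go left to C.
        C is a leaf — visit C.
      Visit Z.
      At Z: no right child.
  Visit B.
  At B: go right to J.
    J is a leaf — visit J.
Full in-order sequence: R, S, P, L, V, F, M, W, C, Z, B, J.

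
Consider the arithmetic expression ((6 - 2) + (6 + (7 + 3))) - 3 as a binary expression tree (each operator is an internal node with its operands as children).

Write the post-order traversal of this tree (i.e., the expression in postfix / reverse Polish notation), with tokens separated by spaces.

6 2 - 6 7 3 + + + 3 -

Post-order on an expression tree gives postfix notation: for each operator, emit left operand, right operand, then the operator.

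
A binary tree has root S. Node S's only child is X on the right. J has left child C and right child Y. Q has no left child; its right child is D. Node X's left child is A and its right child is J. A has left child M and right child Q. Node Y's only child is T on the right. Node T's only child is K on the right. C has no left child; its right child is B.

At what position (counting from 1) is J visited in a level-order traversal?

4

Level-order visits nodes level by level from the root, left to right within each level.
Level 0: S
Level 1: X
Level 2: A, J
Level 3: M, Q, C, Y
Level 4: D, B, T
Level 5: K
Full level-order sequence: S, X, A, J, M, Q, C, Y, D, B, T, K.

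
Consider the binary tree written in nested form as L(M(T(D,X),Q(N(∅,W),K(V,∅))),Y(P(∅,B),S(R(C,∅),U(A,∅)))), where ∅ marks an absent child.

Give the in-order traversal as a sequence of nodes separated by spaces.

In-order visits the left subtree, then the node, then the right subtree.
At L: go left to M.
  At M: go left to T.
    At T: go left to D.
      D is a leaf — visit D.
    Visit T.
    At T: go right to X.
      X is a leaf — visit X.
  Visit M.
  At M: go right to Q.
    At Q: go left to N.
      At N: no left child.
      Visit N.
      At N: go right to W.
        W is a leaf — visit W.
    Visit Q.
    At Q: go right to K.
      At K: go left to V.
        V is a leaf — visit V.
      Visit K.
      At K: no right child.
Visit L.
At L: go right to Y.
  At Y: go left to P.
    At P: no left child.
    Visit P.
    At P: go right to B.
      B is a leaf — visit B.
  Visit Y.
  At Y: go right to S.
    At S: go left to R.
      At R: go left to C.
        C is a leaf — visit C.
      Visit R.
      At R: no right child.
    Visit S.
    At S: go right to U.
      At U: go left to A.
        A is a leaf — visit A.
      Visit U.
      At U: no right child.

D T X M N W Q V K L P B Y C R S A U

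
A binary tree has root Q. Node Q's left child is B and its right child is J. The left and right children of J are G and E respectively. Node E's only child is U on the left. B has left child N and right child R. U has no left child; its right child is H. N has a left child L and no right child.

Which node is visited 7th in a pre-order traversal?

Pre-order visits the node, then its left subtree, then its right subtree.
Visit Q.
At Q: go left to B.
  Visit B.
  At B: go left to N.
    Visit N.
    At N: go left to L.
      L is a leaf — visit L.
    At N: no right child.
  At B: go right to R.
    R is a leaf — visit R.
At Q: go right to J.
  Visit J.
  At J: go left to G.
    G is a leaf — visit G.
  At J: go right to E.
    Visit E.
    At E: go left to U.
      Visit U.
      At U: no left child.
      At U: go right to H.
        H is a leaf — visit H.
    At E: no right child.
Full pre-order sequence: Q, B, N, L, R, J, G, E, U, H.

G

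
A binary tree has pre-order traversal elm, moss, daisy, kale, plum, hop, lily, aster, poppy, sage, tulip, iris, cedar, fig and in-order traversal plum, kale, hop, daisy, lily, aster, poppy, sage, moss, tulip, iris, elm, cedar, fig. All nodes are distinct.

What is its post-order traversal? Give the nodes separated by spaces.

plum hop kale sage poppy aster lily daisy iris tulip moss fig cedar elm

The first element of pre-order is the root; it splits in-order into left and right subtrees.
Root elm: left subtree has 11 nodes {plum, kale, hop, daisy, lily, aster, poppy, sage, moss, tulip, iris}, right has 2 {cedar, fig}.
  Root moss: left subtree has 8 nodes {plum, kale, hop, daisy, lily, aster, poppy, sage}, right has 2 {tulip, iris}.
    Root daisy: left subtree has 3 nodes {plum, kale, hop}, right has 4 {lily, aster, poppy, sage}.
      Root kale: left subtree has 1 node {plum}, right has 1 {hop}.
      Root lily: left subtree has 0 nodes { }, right has 3 {aster, poppy, sage}.
        Root aster: left subtree has 0 nodes { }, right has 2 {poppy, sage}.
          Root poppy: left subtree has 0 nodes { }, right has 1 {sage}.
    Root tulip: left subtree has 0 nodes { }, right has 1 {iris}.
  Root cedar: left subtree has 0 nodes { }, right has 1 {fig}.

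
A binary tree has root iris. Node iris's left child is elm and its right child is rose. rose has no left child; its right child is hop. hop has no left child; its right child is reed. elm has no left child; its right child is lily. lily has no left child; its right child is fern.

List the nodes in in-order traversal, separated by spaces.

elm lily fern iris rose hop reed

In-order visits the left subtree, then the node, then the right subtree.
At iris: go left to elm.
  At elm: no left child.
  Visit elm.
  At elm: go right to lily.
    At lily: no left child.
    Visit lily.
    At lily: go right to fern.
      fern is a leaf — visit fern.
Visit iris.
At iris: go right to rose.
  At rose: no left child.
  Visit rose.
  At rose: go right to hop.
    At hop: no left child.
    Visit hop.
    At hop: go right to reed.
      reed is a leaf — visit reed.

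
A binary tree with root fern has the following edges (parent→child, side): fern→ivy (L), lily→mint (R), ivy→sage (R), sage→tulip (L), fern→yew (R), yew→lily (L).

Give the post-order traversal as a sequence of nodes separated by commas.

tulip, sage, ivy, mint, lily, yew, fern

Post-order visits the left subtree, then the right subtree, then the node.
At fern: go left to ivy.
  At ivy: no left child.
  At ivy: go right to sage.
    At sage: go left to tulip.
      tulip is a leaf — visit tulip.
    At sage: no right child.
    Visit sage.
  Visit ivy.
At fern: go right to yew.
  At yew: go left to lily.
    At lily: no left child.
    At lily: go right to mint.
      mint is a leaf — visit mint.
    Visit lily.
  At yew: no right child.
  Visit yew.
Visit fern.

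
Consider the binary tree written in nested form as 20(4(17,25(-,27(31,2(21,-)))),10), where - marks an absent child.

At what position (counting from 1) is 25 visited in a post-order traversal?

Post-order visits the left subtree, then the right subtree, then the node.
At 20: go left to 4.
  At 4: go left to 17.
    17 is a leaf — visit 17.
  At 4: go right to 25.
    At 25: no left child.
    At 25: go right to 27.
      At 27: go left to 31.
        31 is a leaf — visit 31.
      At 27: go right to 2.
        At 2: go left to 21.
          21 is a leaf — visit 21.
        At 2: no right child.
        Visit 2.
      Visit 27.
    Visit 25.
  Visit 4.
At 20: go right to 10.
  10 is a leaf — visit 10.
Visit 20.
Full post-order sequence: 17, 31, 21, 2, 27, 25, 4, 10, 20.

6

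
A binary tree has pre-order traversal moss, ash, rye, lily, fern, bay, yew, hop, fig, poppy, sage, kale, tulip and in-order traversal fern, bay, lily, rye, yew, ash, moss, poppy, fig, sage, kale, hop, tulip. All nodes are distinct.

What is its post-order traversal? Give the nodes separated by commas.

The first element of pre-order is the root; it splits in-order into left and right subtrees.
Root moss: left subtree has 6 nodes {fern, bay, lily, rye, yew, ash}, right has 6 {poppy, fig, sage, kale, hop, tulip}.
  Root ash: left subtree has 5 nodes {fern, bay, lily, rye, yew}, right has 0 { }.
    Root rye: left subtree has 3 nodes {fern, bay, lily}, right has 1 {yew}.
      Root lily: left subtree has 2 nodes {fern, bay}, right has 0 { }.
        Root fern: left subtree has 0 nodes { }, right has 1 {bay}.
  Root hop: left subtree has 4 nodes {poppy, fig, sage, kale}, right has 1 {tulip}.
    Root fig: left subtree has 1 node {poppy}, right has 2 {sage, kale}.
      Root sage: left subtree has 0 nodes { }, right has 1 {kale}.

bay, fern, lily, yew, rye, ash, poppy, kale, sage, fig, tulip, hop, moss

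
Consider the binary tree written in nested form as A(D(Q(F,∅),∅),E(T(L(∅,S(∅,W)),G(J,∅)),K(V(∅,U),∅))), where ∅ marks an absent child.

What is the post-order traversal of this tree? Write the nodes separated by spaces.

F Q D W S L J G T U V K E A

Post-order visits the left subtree, then the right subtree, then the node.
At A: go left to D.
  At D: go left to Q.
    At Q: go left to F.
      F is a leaf — visit F.
    At Q: no right child.
    Visit Q.
  At D: no right child.
  Visit D.
At A: go right to E.
  At E: go left to T.
    At T: go left to L.
      At L: no left child.
      At L: go right to S.
        At S: no left child.
        At S: go right to W.
          W is a leaf — visit W.
        Visit S.
      Visit L.
    At T: go right to G.
      At G: go left to J.
        J is a leaf — visit J.
      At G: no right child.
      Visit G.
    Visit T.
  At E: go right to K.
    At K: go left to V.
      At V: no left child.
      At V: go right to U.
        U is a leaf — visit U.
      Visit V.
    At K: no right child.
    Visit K.
  Visit E.
Visit A.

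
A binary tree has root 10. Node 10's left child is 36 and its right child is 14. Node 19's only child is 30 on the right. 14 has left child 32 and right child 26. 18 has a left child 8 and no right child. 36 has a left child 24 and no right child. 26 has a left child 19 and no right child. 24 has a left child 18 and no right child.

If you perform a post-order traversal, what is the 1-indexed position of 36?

4

Post-order visits the left subtree, then the right subtree, then the node.
At 10: go left to 36.
  At 36: go left to 24.
    At 24: go left to 18.
      At 18: go left to 8.
        8 is a leaf — visit 8.
      At 18: no right child.
      Visit 18.
    At 24: no right child.
    Visit 24.
  At 36: no right child.
  Visit 36.
At 10: go right to 14.
  At 14: go left to 32.
    32 is a leaf — visit 32.
  At 14: go right to 26.
    At 26: go left to 19.
      At 19: no left child.
      At 19: go right to 30.
        30 is a leaf — visit 30.
      Visit 19.
    At 26: no right child.
    Visit 26.
  Visit 14.
Visit 10.
Full post-order sequence: 8, 18, 24, 36, 32, 30, 19, 26, 14, 10.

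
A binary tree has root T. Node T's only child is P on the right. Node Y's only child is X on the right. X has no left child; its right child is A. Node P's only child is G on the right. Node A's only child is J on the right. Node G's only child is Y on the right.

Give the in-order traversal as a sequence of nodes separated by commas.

In-order visits the left subtree, then the node, then the right subtree.
At T: no left child.
Visit T.
At T: go right to P.
  At P: no left child.
  Visit P.
  At P: go right to G.
    At G: no left child.
    Visit G.
    At G: go right to Y.
      At Y: no left child.
      Visit Y.
      At Y: go right to X.
        At X: no left child.
        Visit X.
        At X: go right to A.
          At A: no left child.
          Visit A.
          At A: go right to J.
            J is a leaf — visit J.

T, P, G, Y, X, A, J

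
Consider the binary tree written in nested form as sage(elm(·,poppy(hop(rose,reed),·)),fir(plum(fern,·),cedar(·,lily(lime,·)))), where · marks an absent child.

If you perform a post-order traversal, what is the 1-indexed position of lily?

Post-order visits the left subtree, then the right subtree, then the node.
At sage: go left to elm.
  At elm: no left child.
  At elm: go right to poppy.
    At poppy: go left to hop.
      At hop: go left to rose.
        rose is a leaf — visit rose.
      At hop: go right to reed.
        reed is a leaf — visit reed.
      Visit hop.
    At poppy: no right child.
    Visit poppy.
  Visit elm.
At sage: go right to fir.
  At fir: go left to plum.
    At plum: go left to fern.
      fern is a leaf — visit fern.
    At plum: no right child.
    Visit plum.
  At fir: go right to cedar.
    At cedar: no left child.
    At cedar: go right to lily.
      At lily: go left to lime.
        lime is a leaf — visit lime.
      At lily: no right child.
      Visit lily.
    Visit cedar.
  Visit fir.
Visit sage.
Full post-order sequence: rose, reed, hop, poppy, elm, fern, plum, lime, lily, cedar, fir, sage.

9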